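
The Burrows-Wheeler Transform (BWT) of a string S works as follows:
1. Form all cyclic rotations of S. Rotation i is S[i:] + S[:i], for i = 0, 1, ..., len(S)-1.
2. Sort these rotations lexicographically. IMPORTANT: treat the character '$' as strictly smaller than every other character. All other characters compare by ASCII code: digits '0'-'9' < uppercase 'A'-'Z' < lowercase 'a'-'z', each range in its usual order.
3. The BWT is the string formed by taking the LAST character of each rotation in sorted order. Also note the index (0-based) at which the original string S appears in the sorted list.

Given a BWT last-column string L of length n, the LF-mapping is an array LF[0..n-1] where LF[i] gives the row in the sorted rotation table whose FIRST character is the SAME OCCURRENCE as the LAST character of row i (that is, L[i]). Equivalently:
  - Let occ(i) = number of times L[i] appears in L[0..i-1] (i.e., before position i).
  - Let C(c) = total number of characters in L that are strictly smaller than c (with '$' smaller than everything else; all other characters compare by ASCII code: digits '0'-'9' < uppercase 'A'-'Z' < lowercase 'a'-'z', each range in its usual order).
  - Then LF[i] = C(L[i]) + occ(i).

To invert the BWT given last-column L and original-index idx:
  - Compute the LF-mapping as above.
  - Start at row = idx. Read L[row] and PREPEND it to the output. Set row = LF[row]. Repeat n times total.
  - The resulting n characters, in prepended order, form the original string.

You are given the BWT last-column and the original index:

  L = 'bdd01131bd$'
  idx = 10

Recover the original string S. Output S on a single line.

LF mapping: 6 8 9 1 2 3 5 4 7 10 0
Walk LF starting at row 10, prepending L[row]:
  step 1: row=10, L[10]='$', prepend. Next row=LF[10]=0
  step 2: row=0, L[0]='b', prepend. Next row=LF[0]=6
  step 3: row=6, L[6]='3', prepend. Next row=LF[6]=5
  step 4: row=5, L[5]='1', prepend. Next row=LF[5]=3
  step 5: row=3, L[3]='0', prepend. Next row=LF[3]=1
  step 6: row=1, L[1]='d', prepend. Next row=LF[1]=8
  step 7: row=8, L[8]='b', prepend. Next row=LF[8]=7
  step 8: row=7, L[7]='1', prepend. Next row=LF[7]=4
  step 9: row=4, L[4]='1', prepend. Next row=LF[4]=2
  step 10: row=2, L[2]='d', prepend. Next row=LF[2]=9
  step 11: row=9, L[9]='d', prepend. Next row=LF[9]=10
Reversed output: dd11bd013b$

Answer: dd11bd013b$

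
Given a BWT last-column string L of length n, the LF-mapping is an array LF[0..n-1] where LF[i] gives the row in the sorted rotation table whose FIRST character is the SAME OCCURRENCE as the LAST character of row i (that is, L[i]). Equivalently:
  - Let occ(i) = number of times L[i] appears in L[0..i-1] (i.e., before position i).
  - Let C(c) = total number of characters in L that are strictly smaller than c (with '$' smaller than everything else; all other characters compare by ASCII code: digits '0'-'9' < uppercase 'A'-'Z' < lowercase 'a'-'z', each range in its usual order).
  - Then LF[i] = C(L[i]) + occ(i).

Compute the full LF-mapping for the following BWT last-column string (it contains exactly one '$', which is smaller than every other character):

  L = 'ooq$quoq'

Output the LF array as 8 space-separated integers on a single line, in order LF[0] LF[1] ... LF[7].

Char counts: '$':1, 'o':3, 'q':3, 'u':1
C (first-col start): C('$')=0, C('o')=1, C('q')=4, C('u')=7
L[0]='o': occ=0, LF[0]=C('o')+0=1+0=1
L[1]='o': occ=1, LF[1]=C('o')+1=1+1=2
L[2]='q': occ=0, LF[2]=C('q')+0=4+0=4
L[3]='$': occ=0, LF[3]=C('$')+0=0+0=0
L[4]='q': occ=1, LF[4]=C('q')+1=4+1=5
L[5]='u': occ=0, LF[5]=C('u')+0=7+0=7
L[6]='o': occ=2, LF[6]=C('o')+2=1+2=3
L[7]='q': occ=2, LF[7]=C('q')+2=4+2=6

Answer: 1 2 4 0 5 7 3 6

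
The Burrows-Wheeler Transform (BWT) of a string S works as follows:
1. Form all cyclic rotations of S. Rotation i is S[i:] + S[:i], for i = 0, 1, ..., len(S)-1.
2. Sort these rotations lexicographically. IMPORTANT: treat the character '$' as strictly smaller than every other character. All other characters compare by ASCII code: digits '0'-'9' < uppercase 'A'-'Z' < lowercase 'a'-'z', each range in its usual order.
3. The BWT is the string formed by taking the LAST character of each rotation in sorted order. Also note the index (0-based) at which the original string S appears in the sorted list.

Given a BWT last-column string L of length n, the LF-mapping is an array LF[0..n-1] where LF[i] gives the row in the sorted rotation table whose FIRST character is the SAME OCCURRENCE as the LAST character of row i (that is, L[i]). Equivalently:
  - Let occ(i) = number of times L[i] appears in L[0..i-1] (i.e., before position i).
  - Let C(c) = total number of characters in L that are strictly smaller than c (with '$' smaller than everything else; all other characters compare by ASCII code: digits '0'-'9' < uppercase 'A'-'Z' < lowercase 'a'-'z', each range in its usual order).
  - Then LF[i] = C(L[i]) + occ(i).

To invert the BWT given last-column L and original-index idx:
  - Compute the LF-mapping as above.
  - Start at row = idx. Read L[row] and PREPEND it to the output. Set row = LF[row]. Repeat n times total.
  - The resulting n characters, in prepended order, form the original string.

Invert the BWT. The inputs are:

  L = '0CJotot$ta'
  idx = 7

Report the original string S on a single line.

Answer: tattooJC0$

Derivation:
LF mapping: 1 2 3 5 7 6 8 0 9 4
Walk LF starting at row 7, prepending L[row]:
  step 1: row=7, L[7]='$', prepend. Next row=LF[7]=0
  step 2: row=0, L[0]='0', prepend. Next row=LF[0]=1
  step 3: row=1, L[1]='C', prepend. Next row=LF[1]=2
  step 4: row=2, L[2]='J', prepend. Next row=LF[2]=3
  step 5: row=3, L[3]='o', prepend. Next row=LF[3]=5
  step 6: row=5, L[5]='o', prepend. Next row=LF[5]=6
  step 7: row=6, L[6]='t', prepend. Next row=LF[6]=8
  step 8: row=8, L[8]='t', prepend. Next row=LF[8]=9
  step 9: row=9, L[9]='a', prepend. Next row=LF[9]=4
  step 10: row=4, L[4]='t', prepend. Next row=LF[4]=7
Reversed output: tattooJC0$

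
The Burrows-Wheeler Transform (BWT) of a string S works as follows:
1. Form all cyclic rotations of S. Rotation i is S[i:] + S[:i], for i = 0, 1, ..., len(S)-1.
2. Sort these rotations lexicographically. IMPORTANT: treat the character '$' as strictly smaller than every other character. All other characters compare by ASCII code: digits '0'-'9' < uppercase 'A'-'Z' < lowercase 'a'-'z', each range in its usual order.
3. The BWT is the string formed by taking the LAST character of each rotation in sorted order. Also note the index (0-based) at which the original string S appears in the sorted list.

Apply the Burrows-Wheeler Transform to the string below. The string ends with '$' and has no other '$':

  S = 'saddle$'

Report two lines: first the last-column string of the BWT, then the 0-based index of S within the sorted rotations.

Answer: esadld$
6

Derivation:
All 7 rotations (rotation i = S[i:]+S[:i]):
  rot[0] = saddle$
  rot[1] = addle$s
  rot[2] = ddle$sa
  rot[3] = dle$sad
  rot[4] = le$sadd
  rot[5] = e$saddl
  rot[6] = $saddle
Sorted (with $ < everything):
  sorted[0] = $saddle  (last char: 'e')
  sorted[1] = addle$s  (last char: 's')
  sorted[2] = ddle$sa  (last char: 'a')
  sorted[3] = dle$sad  (last char: 'd')
  sorted[4] = e$saddl  (last char: 'l')
  sorted[5] = le$sadd  (last char: 'd')
  sorted[6] = saddle$  (last char: '$')
Last column: esadld$
Original string S is at sorted index 6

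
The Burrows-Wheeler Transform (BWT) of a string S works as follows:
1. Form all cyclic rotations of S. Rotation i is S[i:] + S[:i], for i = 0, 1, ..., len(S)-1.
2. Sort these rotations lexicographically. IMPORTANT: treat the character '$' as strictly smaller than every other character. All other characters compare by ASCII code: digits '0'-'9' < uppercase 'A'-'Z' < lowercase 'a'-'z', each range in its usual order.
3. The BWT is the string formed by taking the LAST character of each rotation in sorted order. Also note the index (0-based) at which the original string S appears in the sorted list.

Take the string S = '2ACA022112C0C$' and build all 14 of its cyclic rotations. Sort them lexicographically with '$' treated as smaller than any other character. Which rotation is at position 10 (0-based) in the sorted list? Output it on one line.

Answer: ACA022112C0C$2

Derivation:
All 14 rotations (rotation i = S[i:]+S[:i]):
  rot[0] = 2ACA022112C0C$
  rot[1] = ACA022112C0C$2
  rot[2] = CA022112C0C$2A
  rot[3] = A022112C0C$2AC
  rot[4] = 022112C0C$2ACA
  rot[5] = 22112C0C$2ACA0
  rot[6] = 2112C0C$2ACA02
  rot[7] = 112C0C$2ACA022
  rot[8] = 12C0C$2ACA0221
  rot[9] = 2C0C$2ACA02211
  rot[10] = C0C$2ACA022112
  rot[11] = 0C$2ACA022112C
  rot[12] = C$2ACA022112C0
  rot[13] = $2ACA022112C0C
Sorted (with $ < everything):
  sorted[0] = $2ACA022112C0C
  sorted[1] = 022112C0C$2ACA
  sorted[2] = 0C$2ACA022112C
  sorted[3] = 112C0C$2ACA022
  sorted[4] = 12C0C$2ACA0221
  sorted[5] = 2112C0C$2ACA02
  sorted[6] = 22112C0C$2ACA0
  sorted[7] = 2ACA022112C0C$
  sorted[8] = 2C0C$2ACA02211
  sorted[9] = A022112C0C$2AC
  sorted[10] = ACA022112C0C$2
  sorted[11] = C$2ACA022112C0
  sorted[12] = C0C$2ACA022112
  sorted[13] = CA022112C0C$2A
sorted[10] = ACA022112C0C$2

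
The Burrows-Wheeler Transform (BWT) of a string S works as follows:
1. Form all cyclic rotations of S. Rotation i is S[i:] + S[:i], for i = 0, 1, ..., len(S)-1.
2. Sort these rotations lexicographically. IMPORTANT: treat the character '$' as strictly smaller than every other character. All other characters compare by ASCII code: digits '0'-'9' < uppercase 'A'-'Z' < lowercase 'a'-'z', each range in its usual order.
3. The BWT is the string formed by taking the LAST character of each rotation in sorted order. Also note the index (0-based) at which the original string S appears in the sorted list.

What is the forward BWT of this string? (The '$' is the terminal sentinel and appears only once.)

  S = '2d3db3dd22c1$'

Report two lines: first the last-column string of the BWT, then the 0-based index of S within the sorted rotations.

All 13 rotations (rotation i = S[i:]+S[:i]):
  rot[0] = 2d3db3dd22c1$
  rot[1] = d3db3dd22c1$2
  rot[2] = 3db3dd22c1$2d
  rot[3] = db3dd22c1$2d3
  rot[4] = b3dd22c1$2d3d
  rot[5] = 3dd22c1$2d3db
  rot[6] = dd22c1$2d3db3
  rot[7] = d22c1$2d3db3d
  rot[8] = 22c1$2d3db3dd
  rot[9] = 2c1$2d3db3dd2
  rot[10] = c1$2d3db3dd22
  rot[11] = 1$2d3db3dd22c
  rot[12] = $2d3db3dd22c1
Sorted (with $ < everything):
  sorted[0] = $2d3db3dd22c1  (last char: '1')
  sorted[1] = 1$2d3db3dd22c  (last char: 'c')
  sorted[2] = 22c1$2d3db3dd  (last char: 'd')
  sorted[3] = 2c1$2d3db3dd2  (last char: '2')
  sorted[4] = 2d3db3dd22c1$  (last char: '$')
  sorted[5] = 3db3dd22c1$2d  (last char: 'd')
  sorted[6] = 3dd22c1$2d3db  (last char: 'b')
  sorted[7] = b3dd22c1$2d3d  (last char: 'd')
  sorted[8] = c1$2d3db3dd22  (last char: '2')
  sorted[9] = d22c1$2d3db3d  (last char: 'd')
  sorted[10] = d3db3dd22c1$2  (last char: '2')
  sorted[11] = db3dd22c1$2d3  (last char: '3')
  sorted[12] = dd22c1$2d3db3  (last char: '3')
Last column: 1cd2$dbd2d233
Original string S is at sorted index 4

Answer: 1cd2$dbd2d233
4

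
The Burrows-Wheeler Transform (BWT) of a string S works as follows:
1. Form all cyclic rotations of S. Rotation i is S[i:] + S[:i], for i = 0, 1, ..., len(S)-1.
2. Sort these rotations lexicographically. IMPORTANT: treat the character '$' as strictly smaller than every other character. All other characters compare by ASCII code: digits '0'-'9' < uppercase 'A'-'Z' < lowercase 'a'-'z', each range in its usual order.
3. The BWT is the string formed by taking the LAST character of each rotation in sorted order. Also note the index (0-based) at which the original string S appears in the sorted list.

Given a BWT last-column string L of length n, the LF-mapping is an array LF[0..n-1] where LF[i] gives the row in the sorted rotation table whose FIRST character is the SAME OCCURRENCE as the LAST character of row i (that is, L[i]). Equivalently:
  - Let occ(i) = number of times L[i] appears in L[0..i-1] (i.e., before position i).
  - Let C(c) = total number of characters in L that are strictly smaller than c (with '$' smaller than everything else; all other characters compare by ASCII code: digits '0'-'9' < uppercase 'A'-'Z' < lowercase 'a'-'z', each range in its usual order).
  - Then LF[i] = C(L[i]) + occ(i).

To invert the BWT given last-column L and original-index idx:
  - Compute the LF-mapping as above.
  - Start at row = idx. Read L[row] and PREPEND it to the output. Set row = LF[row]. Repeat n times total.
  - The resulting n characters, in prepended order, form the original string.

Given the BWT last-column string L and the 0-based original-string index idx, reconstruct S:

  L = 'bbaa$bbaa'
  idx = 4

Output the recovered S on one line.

Answer: abbaaabb$

Derivation:
LF mapping: 5 6 1 2 0 7 8 3 4
Walk LF starting at row 4, prepending L[row]:
  step 1: row=4, L[4]='$', prepend. Next row=LF[4]=0
  step 2: row=0, L[0]='b', prepend. Next row=LF[0]=5
  step 3: row=5, L[5]='b', prepend. Next row=LF[5]=7
  step 4: row=7, L[7]='a', prepend. Next row=LF[7]=3
  step 5: row=3, L[3]='a', prepend. Next row=LF[3]=2
  step 6: row=2, L[2]='a', prepend. Next row=LF[2]=1
  step 7: row=1, L[1]='b', prepend. Next row=LF[1]=6
  step 8: row=6, L[6]='b', prepend. Next row=LF[6]=8
  step 9: row=8, L[8]='a', prepend. Next row=LF[8]=4
Reversed output: abbaaabb$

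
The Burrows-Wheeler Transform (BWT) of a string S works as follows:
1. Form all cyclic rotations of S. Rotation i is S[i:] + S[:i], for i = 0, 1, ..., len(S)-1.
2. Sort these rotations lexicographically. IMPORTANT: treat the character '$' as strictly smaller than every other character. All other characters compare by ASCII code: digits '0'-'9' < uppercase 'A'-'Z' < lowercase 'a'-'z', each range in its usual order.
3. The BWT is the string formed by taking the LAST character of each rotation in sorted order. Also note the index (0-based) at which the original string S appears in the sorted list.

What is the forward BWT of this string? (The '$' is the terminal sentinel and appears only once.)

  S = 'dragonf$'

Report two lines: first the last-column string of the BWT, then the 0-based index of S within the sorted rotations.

All 8 rotations (rotation i = S[i:]+S[:i]):
  rot[0] = dragonf$
  rot[1] = ragonf$d
  rot[2] = agonf$dr
  rot[3] = gonf$dra
  rot[4] = onf$drag
  rot[5] = nf$drago
  rot[6] = f$dragon
  rot[7] = $dragonf
Sorted (with $ < everything):
  sorted[0] = $dragonf  (last char: 'f')
  sorted[1] = agonf$dr  (last char: 'r')
  sorted[2] = dragonf$  (last char: '$')
  sorted[3] = f$dragon  (last char: 'n')
  sorted[4] = gonf$dra  (last char: 'a')
  sorted[5] = nf$drago  (last char: 'o')
  sorted[6] = onf$drag  (last char: 'g')
  sorted[7] = ragonf$d  (last char: 'd')
Last column: fr$naogd
Original string S is at sorted index 2

Answer: fr$naogd
2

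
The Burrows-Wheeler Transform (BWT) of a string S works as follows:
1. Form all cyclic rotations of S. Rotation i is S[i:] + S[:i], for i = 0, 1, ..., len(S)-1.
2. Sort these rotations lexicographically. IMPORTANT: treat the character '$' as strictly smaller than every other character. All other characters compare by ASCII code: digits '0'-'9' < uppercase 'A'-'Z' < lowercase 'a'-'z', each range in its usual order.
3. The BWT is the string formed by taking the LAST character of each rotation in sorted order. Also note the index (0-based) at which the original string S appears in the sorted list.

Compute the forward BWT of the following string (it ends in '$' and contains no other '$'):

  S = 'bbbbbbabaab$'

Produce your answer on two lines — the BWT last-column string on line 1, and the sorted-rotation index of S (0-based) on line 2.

All 12 rotations (rotation i = S[i:]+S[:i]):
  rot[0] = bbbbbbabaab$
  rot[1] = bbbbbabaab$b
  rot[2] = bbbbabaab$bb
  rot[3] = bbbabaab$bbb
  rot[4] = bbabaab$bbbb
  rot[5] = babaab$bbbbb
  rot[6] = abaab$bbbbbb
  rot[7] = baab$bbbbbba
  rot[8] = aab$bbbbbbab
  rot[9] = ab$bbbbbbaba
  rot[10] = b$bbbbbbabaa
  rot[11] = $bbbbbbabaab
Sorted (with $ < everything):
  sorted[0] = $bbbbbbabaab  (last char: 'b')
  sorted[1] = aab$bbbbbbab  (last char: 'b')
  sorted[2] = ab$bbbbbbaba  (last char: 'a')
  sorted[3] = abaab$bbbbbb  (last char: 'b')
  sorted[4] = b$bbbbbbabaa  (last char: 'a')
  sorted[5] = baab$bbbbbba  (last char: 'a')
  sorted[6] = babaab$bbbbb  (last char: 'b')
  sorted[7] = bbabaab$bbbb  (last char: 'b')
  sorted[8] = bbbabaab$bbb  (last char: 'b')
  sorted[9] = bbbbabaab$bb  (last char: 'b')
  sorted[10] = bbbbbabaab$b  (last char: 'b')
  sorted[11] = bbbbbbabaab$  (last char: '$')
Last column: bbabaabbbbb$
Original string S is at sorted index 11

Answer: bbabaabbbbb$
11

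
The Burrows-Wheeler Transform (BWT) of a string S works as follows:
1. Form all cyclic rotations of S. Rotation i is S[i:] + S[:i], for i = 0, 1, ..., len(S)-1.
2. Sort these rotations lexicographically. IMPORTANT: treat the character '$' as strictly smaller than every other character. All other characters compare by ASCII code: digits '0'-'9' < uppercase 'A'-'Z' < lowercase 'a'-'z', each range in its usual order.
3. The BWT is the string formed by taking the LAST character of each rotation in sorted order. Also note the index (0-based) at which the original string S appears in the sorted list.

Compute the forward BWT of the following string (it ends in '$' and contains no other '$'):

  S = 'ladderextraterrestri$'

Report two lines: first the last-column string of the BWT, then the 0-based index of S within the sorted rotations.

All 21 rotations (rotation i = S[i:]+S[:i]):
  rot[0] = ladderextraterrestri$
  rot[1] = adderextraterrestri$l
  rot[2] = dderextraterrestri$la
  rot[3] = derextraterrestri$lad
  rot[4] = erextraterrestri$ladd
  rot[5] = rextraterrestri$ladde
  rot[6] = extraterrestri$ladder
  rot[7] = xtraterrestri$laddere
  rot[8] = traterrestri$ladderex
  rot[9] = raterrestri$ladderext
  rot[10] = aterrestri$ladderextr
  rot[11] = terrestri$ladderextra
  rot[12] = errestri$ladderextrat
  rot[13] = rrestri$ladderextrate
  rot[14] = restri$ladderextrater
  rot[15] = estri$ladderextraterr
  rot[16] = stri$ladderextraterre
  rot[17] = tri$ladderextraterres
  rot[18] = ri$ladderextraterrest
  rot[19] = i$ladderextraterrestr
  rot[20] = $ladderextraterrestri
Sorted (with $ < everything):
  sorted[0] = $ladderextraterrestri  (last char: 'i')
  sorted[1] = adderextraterrestri$l  (last char: 'l')
  sorted[2] = aterrestri$ladderextr  (last char: 'r')
  sorted[3] = dderextraterrestri$la  (last char: 'a')
  sorted[4] = derextraterrestri$lad  (last char: 'd')
  sorted[5] = erextraterrestri$ladd  (last char: 'd')
  sorted[6] = errestri$ladderextrat  (last char: 't')
  sorted[7] = estri$ladderextraterr  (last char: 'r')
  sorted[8] = extraterrestri$ladder  (last char: 'r')
  sorted[9] = i$ladderextraterrestr  (last char: 'r')
  sorted[10] = ladderextraterrestri$  (last char: '$')
  sorted[11] = raterrestri$ladderext  (last char: 't')
  sorted[12] = restri$ladderextrater  (last char: 'r')
  sorted[13] = rextraterrestri$ladde  (last char: 'e')
  sorted[14] = ri$ladderextraterrest  (last char: 't')
  sorted[15] = rrestri$ladderextrate  (last char: 'e')
  sorted[16] = stri$ladderextraterre  (last char: 'e')
  sorted[17] = terrestri$ladderextra  (last char: 'a')
  sorted[18] = traterrestri$ladderex  (last char: 'x')
  sorted[19] = tri$ladderextraterres  (last char: 's')
  sorted[20] = xtraterrestri$laddere  (last char: 'e')
Last column: ilraddtrrr$treteeaxse
Original string S is at sorted index 10

Answer: ilraddtrrr$treteeaxse
10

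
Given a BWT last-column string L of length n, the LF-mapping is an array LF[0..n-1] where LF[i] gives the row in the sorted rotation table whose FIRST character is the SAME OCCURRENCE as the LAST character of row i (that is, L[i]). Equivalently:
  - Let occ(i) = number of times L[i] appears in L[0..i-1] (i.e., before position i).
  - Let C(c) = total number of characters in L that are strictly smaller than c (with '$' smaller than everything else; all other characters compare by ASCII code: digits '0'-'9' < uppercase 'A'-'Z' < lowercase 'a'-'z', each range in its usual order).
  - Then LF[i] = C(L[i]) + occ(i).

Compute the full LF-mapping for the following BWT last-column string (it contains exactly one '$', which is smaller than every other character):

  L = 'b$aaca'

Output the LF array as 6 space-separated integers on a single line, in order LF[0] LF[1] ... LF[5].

Char counts: '$':1, 'a':3, 'b':1, 'c':1
C (first-col start): C('$')=0, C('a')=1, C('b')=4, C('c')=5
L[0]='b': occ=0, LF[0]=C('b')+0=4+0=4
L[1]='$': occ=0, LF[1]=C('$')+0=0+0=0
L[2]='a': occ=0, LF[2]=C('a')+0=1+0=1
L[3]='a': occ=1, LF[3]=C('a')+1=1+1=2
L[4]='c': occ=0, LF[4]=C('c')+0=5+0=5
L[5]='a': occ=2, LF[5]=C('a')+2=1+2=3

Answer: 4 0 1 2 5 3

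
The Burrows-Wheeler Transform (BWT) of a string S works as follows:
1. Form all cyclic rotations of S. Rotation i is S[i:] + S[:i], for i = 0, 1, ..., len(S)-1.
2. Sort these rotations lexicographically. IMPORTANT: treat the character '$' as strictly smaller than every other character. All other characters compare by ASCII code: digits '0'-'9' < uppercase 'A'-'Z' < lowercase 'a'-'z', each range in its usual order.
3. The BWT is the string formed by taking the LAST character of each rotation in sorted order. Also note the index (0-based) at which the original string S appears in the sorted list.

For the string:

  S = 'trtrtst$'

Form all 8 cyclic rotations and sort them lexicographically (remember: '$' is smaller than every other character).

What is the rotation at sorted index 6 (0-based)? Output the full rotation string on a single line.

All 8 rotations (rotation i = S[i:]+S[:i]):
  rot[0] = trtrtst$
  rot[1] = rtrtst$t
  rot[2] = trtst$tr
  rot[3] = rtst$trt
  rot[4] = tst$trtr
  rot[5] = st$trtrt
  rot[6] = t$trtrts
  rot[7] = $trtrtst
Sorted (with $ < everything):
  sorted[0] = $trtrtst
  sorted[1] = rtrtst$t
  sorted[2] = rtst$trt
  sorted[3] = st$trtrt
  sorted[4] = t$trtrts
  sorted[5] = trtrtst$
  sorted[6] = trtst$tr
  sorted[7] = tst$trtr
sorted[6] = trtst$tr

Answer: trtst$tr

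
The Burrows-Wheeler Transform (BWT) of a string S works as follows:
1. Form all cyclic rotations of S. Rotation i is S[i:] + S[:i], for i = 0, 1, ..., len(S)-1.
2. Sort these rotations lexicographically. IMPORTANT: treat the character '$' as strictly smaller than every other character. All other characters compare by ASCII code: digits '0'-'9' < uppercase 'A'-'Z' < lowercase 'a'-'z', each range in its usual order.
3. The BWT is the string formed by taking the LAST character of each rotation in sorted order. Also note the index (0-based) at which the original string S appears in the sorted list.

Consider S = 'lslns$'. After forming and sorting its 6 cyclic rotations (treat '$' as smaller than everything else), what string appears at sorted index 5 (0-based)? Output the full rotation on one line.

All 6 rotations (rotation i = S[i:]+S[:i]):
  rot[0] = lslns$
  rot[1] = slns$l
  rot[2] = lns$ls
  rot[3] = ns$lsl
  rot[4] = s$lsln
  rot[5] = $lslns
Sorted (with $ < everything):
  sorted[0] = $lslns
  sorted[1] = lns$ls
  sorted[2] = lslns$
  sorted[3] = ns$lsl
  sorted[4] = s$lsln
  sorted[5] = slns$l
sorted[5] = slns$l

Answer: slns$l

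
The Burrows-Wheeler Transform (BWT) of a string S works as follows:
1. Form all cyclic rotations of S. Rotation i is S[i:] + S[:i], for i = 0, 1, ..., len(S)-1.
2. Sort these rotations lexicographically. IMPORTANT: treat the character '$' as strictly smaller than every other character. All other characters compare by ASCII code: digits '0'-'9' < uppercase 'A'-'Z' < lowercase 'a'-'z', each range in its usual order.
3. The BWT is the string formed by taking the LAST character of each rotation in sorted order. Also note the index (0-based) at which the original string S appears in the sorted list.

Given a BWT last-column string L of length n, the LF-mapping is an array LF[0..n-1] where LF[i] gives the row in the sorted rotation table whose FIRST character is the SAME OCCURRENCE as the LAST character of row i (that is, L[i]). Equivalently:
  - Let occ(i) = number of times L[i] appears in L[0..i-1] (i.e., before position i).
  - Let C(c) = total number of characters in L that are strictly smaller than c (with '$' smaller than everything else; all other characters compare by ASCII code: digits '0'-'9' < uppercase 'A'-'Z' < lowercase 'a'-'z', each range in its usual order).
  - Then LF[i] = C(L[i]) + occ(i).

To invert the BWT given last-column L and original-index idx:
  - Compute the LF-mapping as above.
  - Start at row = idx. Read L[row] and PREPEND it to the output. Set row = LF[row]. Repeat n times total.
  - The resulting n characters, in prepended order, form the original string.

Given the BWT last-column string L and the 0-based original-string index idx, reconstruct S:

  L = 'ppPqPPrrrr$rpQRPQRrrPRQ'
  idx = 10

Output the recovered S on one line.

Answer: RrQrQpPPPqPPrRrrQrrRpp$

Derivation:
LF mapping: 12 13 1 15 2 3 16 17 18 19 0 20 14 6 9 4 7 10 21 22 5 11 8
Walk LF starting at row 10, prepending L[row]:
  step 1: row=10, L[10]='$', prepend. Next row=LF[10]=0
  step 2: row=0, L[0]='p', prepend. Next row=LF[0]=12
  step 3: row=12, L[12]='p', prepend. Next row=LF[12]=14
  step 4: row=14, L[14]='R', prepend. Next row=LF[14]=9
  step 5: row=9, L[9]='r', prepend. Next row=LF[9]=19
  step 6: row=19, L[19]='r', prepend. Next row=LF[19]=22
  step 7: row=22, L[22]='Q', prepend. Next row=LF[22]=8
  step 8: row=8, L[8]='r', prepend. Next row=LF[8]=18
  step 9: row=18, L[18]='r', prepend. Next row=LF[18]=21
  step 10: row=21, L[21]='R', prepend. Next row=LF[21]=11
  step 11: row=11, L[11]='r', prepend. Next row=LF[11]=20
  step 12: row=20, L[20]='P', prepend. Next row=LF[20]=5
  step 13: row=5, L[5]='P', prepend. Next row=LF[5]=3
  step 14: row=3, L[3]='q', prepend. Next row=LF[3]=15
  step 15: row=15, L[15]='P', prepend. Next row=LF[15]=4
  step 16: row=4, L[4]='P', prepend. Next row=LF[4]=2
  step 17: row=2, L[2]='P', prepend. Next row=LF[2]=1
  step 18: row=1, L[1]='p', prepend. Next row=LF[1]=13
  step 19: row=13, L[13]='Q', prepend. Next row=LF[13]=6
  step 20: row=6, L[6]='r', prepend. Next row=LF[6]=16
  step 21: row=16, L[16]='Q', prepend. Next row=LF[16]=7
  step 22: row=7, L[7]='r', prepend. Next row=LF[7]=17
  step 23: row=17, L[17]='R', prepend. Next row=LF[17]=10
Reversed output: RrQrQpPPPqPPrRrrQrrRpp$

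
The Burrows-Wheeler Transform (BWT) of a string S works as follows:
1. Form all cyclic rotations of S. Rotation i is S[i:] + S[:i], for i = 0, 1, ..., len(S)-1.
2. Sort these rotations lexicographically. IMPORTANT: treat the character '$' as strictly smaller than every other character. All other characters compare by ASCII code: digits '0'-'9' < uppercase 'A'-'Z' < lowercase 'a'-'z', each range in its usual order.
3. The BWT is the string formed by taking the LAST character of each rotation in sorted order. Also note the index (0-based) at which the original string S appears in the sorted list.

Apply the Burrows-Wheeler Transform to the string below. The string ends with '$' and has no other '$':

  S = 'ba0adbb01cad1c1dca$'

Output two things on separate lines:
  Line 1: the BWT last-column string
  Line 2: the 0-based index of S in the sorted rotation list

Answer: abad0ccbc0b$d1d1aa1
11

Derivation:
All 19 rotations (rotation i = S[i:]+S[:i]):
  rot[0] = ba0adbb01cad1c1dca$
  rot[1] = a0adbb01cad1c1dca$b
  rot[2] = 0adbb01cad1c1dca$ba
  rot[3] = adbb01cad1c1dca$ba0
  rot[4] = dbb01cad1c1dca$ba0a
  rot[5] = bb01cad1c1dca$ba0ad
  rot[6] = b01cad1c1dca$ba0adb
  rot[7] = 01cad1c1dca$ba0adbb
  rot[8] = 1cad1c1dca$ba0adbb0
  rot[9] = cad1c1dca$ba0adbb01
  rot[10] = ad1c1dca$ba0adbb01c
  rot[11] = d1c1dca$ba0adbb01ca
  rot[12] = 1c1dca$ba0adbb01cad
  rot[13] = c1dca$ba0adbb01cad1
  rot[14] = 1dca$ba0adbb01cad1c
  rot[15] = dca$ba0adbb01cad1c1
  rot[16] = ca$ba0adbb01cad1c1d
  rot[17] = a$ba0adbb01cad1c1dc
  rot[18] = $ba0adbb01cad1c1dca
Sorted (with $ < everything):
  sorted[0] = $ba0adbb01cad1c1dca  (last char: 'a')
  sorted[1] = 01cad1c1dca$ba0adbb  (last char: 'b')
  sorted[2] = 0adbb01cad1c1dca$ba  (last char: 'a')
  sorted[3] = 1c1dca$ba0adbb01cad  (last char: 'd')
  sorted[4] = 1cad1c1dca$ba0adbb0  (last char: '0')
  sorted[5] = 1dca$ba0adbb01cad1c  (last char: 'c')
  sorted[6] = a$ba0adbb01cad1c1dc  (last char: 'c')
  sorted[7] = a0adbb01cad1c1dca$b  (last char: 'b')
  sorted[8] = ad1c1dca$ba0adbb01c  (last char: 'c')
  sorted[9] = adbb01cad1c1dca$ba0  (last char: '0')
  sorted[10] = b01cad1c1dca$ba0adb  (last char: 'b')
  sorted[11] = ba0adbb01cad1c1dca$  (last char: '$')
  sorted[12] = bb01cad1c1dca$ba0ad  (last char: 'd')
  sorted[13] = c1dca$ba0adbb01cad1  (last char: '1')
  sorted[14] = ca$ba0adbb01cad1c1d  (last char: 'd')
  sorted[15] = cad1c1dca$ba0adbb01  (last char: '1')
  sorted[16] = d1c1dca$ba0adbb01ca  (last char: 'a')
  sorted[17] = dbb01cad1c1dca$ba0a  (last char: 'a')
  sorted[18] = dca$ba0adbb01cad1c1  (last char: '1')
Last column: abad0ccbc0b$d1d1aa1
Original string S is at sorted index 11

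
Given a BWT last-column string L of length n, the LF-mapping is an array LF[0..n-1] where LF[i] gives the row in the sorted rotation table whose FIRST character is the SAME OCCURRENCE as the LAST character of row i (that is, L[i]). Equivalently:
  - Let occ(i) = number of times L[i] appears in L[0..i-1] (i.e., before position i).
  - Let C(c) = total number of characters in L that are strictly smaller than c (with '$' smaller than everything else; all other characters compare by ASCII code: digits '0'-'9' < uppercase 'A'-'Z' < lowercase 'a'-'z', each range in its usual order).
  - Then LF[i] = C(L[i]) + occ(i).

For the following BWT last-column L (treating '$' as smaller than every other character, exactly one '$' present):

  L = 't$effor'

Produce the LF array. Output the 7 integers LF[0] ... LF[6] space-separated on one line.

Char counts: '$':1, 'e':1, 'f':2, 'o':1, 'r':1, 't':1
C (first-col start): C('$')=0, C('e')=1, C('f')=2, C('o')=4, C('r')=5, C('t')=6
L[0]='t': occ=0, LF[0]=C('t')+0=6+0=6
L[1]='$': occ=0, LF[1]=C('$')+0=0+0=0
L[2]='e': occ=0, LF[2]=C('e')+0=1+0=1
L[3]='f': occ=0, LF[3]=C('f')+0=2+0=2
L[4]='f': occ=1, LF[4]=C('f')+1=2+1=3
L[5]='o': occ=0, LF[5]=C('o')+0=4+0=4
L[6]='r': occ=0, LF[6]=C('r')+0=5+0=5

Answer: 6 0 1 2 3 4 5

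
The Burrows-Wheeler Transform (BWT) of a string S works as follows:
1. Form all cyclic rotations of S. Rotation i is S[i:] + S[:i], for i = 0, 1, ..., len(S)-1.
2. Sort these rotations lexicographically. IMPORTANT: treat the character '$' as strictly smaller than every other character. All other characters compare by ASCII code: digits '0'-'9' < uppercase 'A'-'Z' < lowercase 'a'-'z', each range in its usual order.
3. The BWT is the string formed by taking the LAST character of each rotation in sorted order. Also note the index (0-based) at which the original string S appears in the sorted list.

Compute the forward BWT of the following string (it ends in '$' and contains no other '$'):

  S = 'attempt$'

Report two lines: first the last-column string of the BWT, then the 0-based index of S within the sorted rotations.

All 8 rotations (rotation i = S[i:]+S[:i]):
  rot[0] = attempt$
  rot[1] = ttempt$a
  rot[2] = tempt$at
  rot[3] = empt$att
  rot[4] = mpt$atte
  rot[5] = pt$attem
  rot[6] = t$attemp
  rot[7] = $attempt
Sorted (with $ < everything):
  sorted[0] = $attempt  (last char: 't')
  sorted[1] = attempt$  (last char: '$')
  sorted[2] = empt$att  (last char: 't')
  sorted[3] = mpt$atte  (last char: 'e')
  sorted[4] = pt$attem  (last char: 'm')
  sorted[5] = t$attemp  (last char: 'p')
  sorted[6] = tempt$at  (last char: 't')
  sorted[7] = ttempt$a  (last char: 'a')
Last column: t$tempta
Original string S is at sorted index 1

Answer: t$tempta
1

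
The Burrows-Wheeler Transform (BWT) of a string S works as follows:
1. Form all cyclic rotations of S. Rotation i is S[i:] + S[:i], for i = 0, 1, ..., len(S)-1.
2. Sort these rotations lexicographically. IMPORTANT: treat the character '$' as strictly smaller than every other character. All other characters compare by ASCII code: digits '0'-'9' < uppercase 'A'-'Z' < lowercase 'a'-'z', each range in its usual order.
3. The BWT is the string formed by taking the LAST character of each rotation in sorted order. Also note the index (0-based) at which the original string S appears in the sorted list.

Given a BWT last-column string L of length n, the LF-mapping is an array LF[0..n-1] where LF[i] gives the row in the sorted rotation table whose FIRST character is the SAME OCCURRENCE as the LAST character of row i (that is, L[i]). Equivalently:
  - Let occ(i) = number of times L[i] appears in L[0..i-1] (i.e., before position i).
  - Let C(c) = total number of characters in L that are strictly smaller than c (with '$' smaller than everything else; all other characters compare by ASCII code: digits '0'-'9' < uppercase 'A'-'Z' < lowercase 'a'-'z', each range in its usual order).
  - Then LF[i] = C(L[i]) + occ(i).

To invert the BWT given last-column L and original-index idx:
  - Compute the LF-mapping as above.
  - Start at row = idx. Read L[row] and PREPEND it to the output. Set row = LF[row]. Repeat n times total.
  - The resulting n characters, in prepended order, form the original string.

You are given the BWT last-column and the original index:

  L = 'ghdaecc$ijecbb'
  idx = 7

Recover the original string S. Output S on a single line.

Answer: dbieccchabjeg$

Derivation:
LF mapping: 10 11 7 1 8 4 5 0 12 13 9 6 2 3
Walk LF starting at row 7, prepending L[row]:
  step 1: row=7, L[7]='$', prepend. Next row=LF[7]=0
  step 2: row=0, L[0]='g', prepend. Next row=LF[0]=10
  step 3: row=10, L[10]='e', prepend. Next row=LF[10]=9
  step 4: row=9, L[9]='j', prepend. Next row=LF[9]=13
  step 5: row=13, L[13]='b', prepend. Next row=LF[13]=3
  step 6: row=3, L[3]='a', prepend. Next row=LF[3]=1
  step 7: row=1, L[1]='h', prepend. Next row=LF[1]=11
  step 8: row=11, L[11]='c', prepend. Next row=LF[11]=6
  step 9: row=6, L[6]='c', prepend. Next row=LF[6]=5
  step 10: row=5, L[5]='c', prepend. Next row=LF[5]=4
  step 11: row=4, L[4]='e', prepend. Next row=LF[4]=8
  step 12: row=8, L[8]='i', prepend. Next row=LF[8]=12
  step 13: row=12, L[12]='b', prepend. Next row=LF[12]=2
  step 14: row=2, L[2]='d', prepend. Next row=LF[2]=7
Reversed output: dbieccchabjeg$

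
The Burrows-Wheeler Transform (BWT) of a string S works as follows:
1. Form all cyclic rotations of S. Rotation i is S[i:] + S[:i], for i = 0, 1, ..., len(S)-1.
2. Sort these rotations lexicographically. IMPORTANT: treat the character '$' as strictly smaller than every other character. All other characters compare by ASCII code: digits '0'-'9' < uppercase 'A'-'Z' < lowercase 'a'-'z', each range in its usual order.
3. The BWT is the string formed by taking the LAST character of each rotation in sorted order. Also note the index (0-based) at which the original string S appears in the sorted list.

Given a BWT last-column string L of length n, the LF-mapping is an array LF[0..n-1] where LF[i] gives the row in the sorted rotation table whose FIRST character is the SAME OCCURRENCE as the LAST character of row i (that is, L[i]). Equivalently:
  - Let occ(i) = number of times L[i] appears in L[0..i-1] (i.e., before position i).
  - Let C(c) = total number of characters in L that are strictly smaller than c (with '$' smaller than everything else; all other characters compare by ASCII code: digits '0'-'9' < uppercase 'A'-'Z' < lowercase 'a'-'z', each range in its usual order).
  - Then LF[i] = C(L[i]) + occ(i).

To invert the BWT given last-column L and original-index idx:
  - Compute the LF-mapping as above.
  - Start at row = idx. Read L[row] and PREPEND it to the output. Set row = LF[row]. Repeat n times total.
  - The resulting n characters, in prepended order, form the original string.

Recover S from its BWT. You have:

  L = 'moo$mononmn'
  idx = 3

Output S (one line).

Answer: monomnnoom$

Derivation:
LF mapping: 1 7 8 0 2 9 4 10 5 3 6
Walk LF starting at row 3, prepending L[row]:
  step 1: row=3, L[3]='$', prepend. Next row=LF[3]=0
  step 2: row=0, L[0]='m', prepend. Next row=LF[0]=1
  step 3: row=1, L[1]='o', prepend. Next row=LF[1]=7
  step 4: row=7, L[7]='o', prepend. Next row=LF[7]=10
  step 5: row=10, L[10]='n', prepend. Next row=LF[10]=6
  step 6: row=6, L[6]='n', prepend. Next row=LF[6]=4
  step 7: row=4, L[4]='m', prepend. Next row=LF[4]=2
  step 8: row=2, L[2]='o', prepend. Next row=LF[2]=8
  step 9: row=8, L[8]='n', prepend. Next row=LF[8]=5
  step 10: row=5, L[5]='o', prepend. Next row=LF[5]=9
  step 11: row=9, L[9]='m', prepend. Next row=LF[9]=3
Reversed output: monomnnoom$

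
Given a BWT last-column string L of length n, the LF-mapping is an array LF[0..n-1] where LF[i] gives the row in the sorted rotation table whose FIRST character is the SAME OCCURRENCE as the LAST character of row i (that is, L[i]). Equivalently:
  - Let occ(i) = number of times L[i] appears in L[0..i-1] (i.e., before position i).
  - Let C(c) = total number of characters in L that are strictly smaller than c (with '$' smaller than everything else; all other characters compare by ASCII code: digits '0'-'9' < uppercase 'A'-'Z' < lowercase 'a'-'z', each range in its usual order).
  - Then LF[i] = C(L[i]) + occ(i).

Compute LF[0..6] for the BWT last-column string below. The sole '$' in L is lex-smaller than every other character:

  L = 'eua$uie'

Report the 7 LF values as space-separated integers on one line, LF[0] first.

Char counts: '$':1, 'a':1, 'e':2, 'i':1, 'u':2
C (first-col start): C('$')=0, C('a')=1, C('e')=2, C('i')=4, C('u')=5
L[0]='e': occ=0, LF[0]=C('e')+0=2+0=2
L[1]='u': occ=0, LF[1]=C('u')+0=5+0=5
L[2]='a': occ=0, LF[2]=C('a')+0=1+0=1
L[3]='$': occ=0, LF[3]=C('$')+0=0+0=0
L[4]='u': occ=1, LF[4]=C('u')+1=5+1=6
L[5]='i': occ=0, LF[5]=C('i')+0=4+0=4
L[6]='e': occ=1, LF[6]=C('e')+1=2+1=3

Answer: 2 5 1 0 6 4 3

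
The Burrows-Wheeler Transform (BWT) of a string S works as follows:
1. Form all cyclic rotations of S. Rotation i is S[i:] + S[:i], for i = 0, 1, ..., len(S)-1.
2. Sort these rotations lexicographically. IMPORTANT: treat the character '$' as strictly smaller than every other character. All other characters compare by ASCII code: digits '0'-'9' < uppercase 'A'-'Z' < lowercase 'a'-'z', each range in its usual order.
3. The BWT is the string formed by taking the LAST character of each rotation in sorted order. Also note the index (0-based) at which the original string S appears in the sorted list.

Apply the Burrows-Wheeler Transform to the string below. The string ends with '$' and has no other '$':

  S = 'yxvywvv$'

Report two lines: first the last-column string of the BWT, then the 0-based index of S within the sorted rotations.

All 8 rotations (rotation i = S[i:]+S[:i]):
  rot[0] = yxvywvv$
  rot[1] = xvywvv$y
  rot[2] = vywvv$yx
  rot[3] = ywvv$yxv
  rot[4] = wvv$yxvy
  rot[5] = vv$yxvyw
  rot[6] = v$yxvywv
  rot[7] = $yxvywvv
Sorted (with $ < everything):
  sorted[0] = $yxvywvv  (last char: 'v')
  sorted[1] = v$yxvywv  (last char: 'v')
  sorted[2] = vv$yxvyw  (last char: 'w')
  sorted[3] = vywvv$yx  (last char: 'x')
  sorted[4] = wvv$yxvy  (last char: 'y')
  sorted[5] = xvywvv$y  (last char: 'y')
  sorted[6] = ywvv$yxv  (last char: 'v')
  sorted[7] = yxvywvv$  (last char: '$')
Last column: vvwxyyv$
Original string S is at sorted index 7

Answer: vvwxyyv$
7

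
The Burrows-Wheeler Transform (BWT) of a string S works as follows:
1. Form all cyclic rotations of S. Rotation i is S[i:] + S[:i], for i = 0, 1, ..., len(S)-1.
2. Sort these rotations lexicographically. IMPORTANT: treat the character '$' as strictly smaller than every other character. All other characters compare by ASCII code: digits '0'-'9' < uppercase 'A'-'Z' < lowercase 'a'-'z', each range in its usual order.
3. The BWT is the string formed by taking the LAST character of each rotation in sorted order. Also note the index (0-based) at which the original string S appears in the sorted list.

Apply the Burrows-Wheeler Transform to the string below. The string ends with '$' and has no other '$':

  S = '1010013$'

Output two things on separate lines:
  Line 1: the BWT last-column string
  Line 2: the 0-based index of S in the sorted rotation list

All 8 rotations (rotation i = S[i:]+S[:i]):
  rot[0] = 1010013$
  rot[1] = 010013$1
  rot[2] = 10013$10
  rot[3] = 0013$101
  rot[4] = 013$1010
  rot[5] = 13$10100
  rot[6] = 3$101001
  rot[7] = $1010013
Sorted (with $ < everything):
  sorted[0] = $1010013  (last char: '3')
  sorted[1] = 0013$101  (last char: '1')
  sorted[2] = 010013$1  (last char: '1')
  sorted[3] = 013$1010  (last char: '0')
  sorted[4] = 10013$10  (last char: '0')
  sorted[5] = 1010013$  (last char: '$')
  sorted[6] = 13$10100  (last char: '0')
  sorted[7] = 3$101001  (last char: '1')
Last column: 31100$01
Original string S is at sorted index 5

Answer: 31100$01
5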